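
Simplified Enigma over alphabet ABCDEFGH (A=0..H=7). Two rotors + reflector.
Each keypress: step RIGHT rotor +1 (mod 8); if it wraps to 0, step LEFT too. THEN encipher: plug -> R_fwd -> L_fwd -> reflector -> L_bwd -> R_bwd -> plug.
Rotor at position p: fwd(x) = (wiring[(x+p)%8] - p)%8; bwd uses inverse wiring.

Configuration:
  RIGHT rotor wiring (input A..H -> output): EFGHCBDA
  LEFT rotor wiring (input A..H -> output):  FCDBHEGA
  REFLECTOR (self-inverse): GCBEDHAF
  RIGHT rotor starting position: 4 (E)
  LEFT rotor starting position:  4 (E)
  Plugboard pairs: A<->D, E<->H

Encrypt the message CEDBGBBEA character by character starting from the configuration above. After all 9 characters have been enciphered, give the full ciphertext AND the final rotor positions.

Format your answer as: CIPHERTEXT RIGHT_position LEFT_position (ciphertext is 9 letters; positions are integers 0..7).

Answer: HHBGAEFBF 5 5

Derivation:
Char 1 ('C'): step: R->5, L=4; C->plug->C->R->D->L->E->refl->D->L'->A->R'->E->plug->H
Char 2 ('E'): step: R->6, L=4; E->plug->H->R->D->L->E->refl->D->L'->A->R'->E->plug->H
Char 3 ('D'): step: R->7, L=4; D->plug->A->R->B->L->A->refl->G->L'->F->R'->B->plug->B
Char 4 ('B'): step: R->0, L->5 (L advanced); B->plug->B->R->F->L->G->refl->A->L'->D->R'->G->plug->G
Char 5 ('G'): step: R->1, L=5; G->plug->G->R->H->L->C->refl->B->L'->B->R'->D->plug->A
Char 6 ('B'): step: R->2, L=5; B->plug->B->R->F->L->G->refl->A->L'->D->R'->H->plug->E
Char 7 ('B'): step: R->3, L=5; B->plug->B->R->H->L->C->refl->B->L'->B->R'->F->plug->F
Char 8 ('E'): step: R->4, L=5; E->plug->H->R->D->L->A->refl->G->L'->F->R'->B->plug->B
Char 9 ('A'): step: R->5, L=5; A->plug->D->R->H->L->C->refl->B->L'->B->R'->F->plug->F
Final: ciphertext=HHBGAEFBF, RIGHT=5, LEFT=5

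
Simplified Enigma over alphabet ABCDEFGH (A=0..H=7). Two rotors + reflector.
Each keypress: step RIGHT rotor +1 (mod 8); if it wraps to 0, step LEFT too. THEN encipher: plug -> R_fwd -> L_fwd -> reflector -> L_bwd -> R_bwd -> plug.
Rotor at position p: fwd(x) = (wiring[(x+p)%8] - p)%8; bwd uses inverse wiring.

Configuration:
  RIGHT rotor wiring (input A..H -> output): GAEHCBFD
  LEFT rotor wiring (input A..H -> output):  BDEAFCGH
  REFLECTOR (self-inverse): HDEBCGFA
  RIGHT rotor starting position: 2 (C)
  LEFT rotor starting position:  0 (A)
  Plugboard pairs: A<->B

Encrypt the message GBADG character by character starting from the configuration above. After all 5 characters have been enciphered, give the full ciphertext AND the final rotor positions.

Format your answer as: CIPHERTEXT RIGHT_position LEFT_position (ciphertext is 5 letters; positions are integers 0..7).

Char 1 ('G'): step: R->3, L=0; G->plug->G->R->F->L->C->refl->E->L'->C->R'->D->plug->D
Char 2 ('B'): step: R->4, L=0; B->plug->A->R->G->L->G->refl->F->L'->E->R'->F->plug->F
Char 3 ('A'): step: R->5, L=0; A->plug->B->R->A->L->B->refl->D->L'->B->R'->D->plug->D
Char 4 ('D'): step: R->6, L=0; D->plug->D->R->C->L->E->refl->C->L'->F->R'->B->plug->A
Char 5 ('G'): step: R->7, L=0; G->plug->G->R->C->L->E->refl->C->L'->F->R'->D->plug->D
Final: ciphertext=DFDAD, RIGHT=7, LEFT=0

Answer: DFDAD 7 0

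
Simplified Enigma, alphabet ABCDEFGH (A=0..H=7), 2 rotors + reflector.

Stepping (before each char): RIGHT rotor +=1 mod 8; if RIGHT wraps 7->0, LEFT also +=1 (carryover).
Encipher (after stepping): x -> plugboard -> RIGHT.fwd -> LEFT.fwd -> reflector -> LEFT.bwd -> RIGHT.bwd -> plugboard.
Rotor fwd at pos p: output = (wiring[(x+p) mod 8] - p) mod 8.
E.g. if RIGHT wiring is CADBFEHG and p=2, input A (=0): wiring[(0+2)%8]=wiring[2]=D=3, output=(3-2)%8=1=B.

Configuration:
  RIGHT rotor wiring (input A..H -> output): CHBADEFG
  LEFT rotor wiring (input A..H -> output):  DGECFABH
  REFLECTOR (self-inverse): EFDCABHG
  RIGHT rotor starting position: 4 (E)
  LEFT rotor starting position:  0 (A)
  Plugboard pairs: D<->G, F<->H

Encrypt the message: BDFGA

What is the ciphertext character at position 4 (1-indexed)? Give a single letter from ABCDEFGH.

Char 1 ('B'): step: R->5, L=0; B->plug->B->R->A->L->D->refl->C->L'->D->R'->G->plug->D
Char 2 ('D'): step: R->6, L=0; D->plug->G->R->F->L->A->refl->E->L'->C->R'->F->plug->H
Char 3 ('F'): step: R->7, L=0; F->plug->H->R->G->L->B->refl->F->L'->E->R'->F->plug->H
Char 4 ('G'): step: R->0, L->1 (L advanced); G->plug->D->R->A->L->F->refl->B->L'->C->R'->A->plug->A

A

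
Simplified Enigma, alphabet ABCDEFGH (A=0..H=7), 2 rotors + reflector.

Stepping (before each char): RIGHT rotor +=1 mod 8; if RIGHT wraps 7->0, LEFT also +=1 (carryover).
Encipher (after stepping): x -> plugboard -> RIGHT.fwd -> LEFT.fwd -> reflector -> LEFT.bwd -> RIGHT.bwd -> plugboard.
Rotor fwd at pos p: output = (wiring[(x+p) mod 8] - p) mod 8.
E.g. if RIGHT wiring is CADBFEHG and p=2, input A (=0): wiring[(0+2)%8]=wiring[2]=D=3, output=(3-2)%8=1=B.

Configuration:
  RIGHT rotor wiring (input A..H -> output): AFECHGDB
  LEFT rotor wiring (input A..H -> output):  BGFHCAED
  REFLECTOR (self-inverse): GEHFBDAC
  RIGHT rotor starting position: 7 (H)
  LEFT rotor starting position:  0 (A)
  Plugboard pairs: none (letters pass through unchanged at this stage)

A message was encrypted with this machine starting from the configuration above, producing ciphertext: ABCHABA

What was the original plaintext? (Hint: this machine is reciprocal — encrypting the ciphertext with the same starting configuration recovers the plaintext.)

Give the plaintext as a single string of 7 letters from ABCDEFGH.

Char 1 ('A'): step: R->0, L->1 (L advanced); A->plug->A->R->A->L->F->refl->D->L'->F->R'->B->plug->B
Char 2 ('B'): step: R->1, L=1; B->plug->B->R->D->L->B->refl->E->L'->B->R'->C->plug->C
Char 3 ('C'): step: R->2, L=1; C->plug->C->R->F->L->D->refl->F->L'->A->R'->B->plug->B
Char 4 ('H'): step: R->3, L=1; H->plug->H->R->B->L->E->refl->B->L'->D->R'->C->plug->C
Char 5 ('A'): step: R->4, L=1; A->plug->A->R->D->L->B->refl->E->L'->B->R'->F->plug->F
Char 6 ('B'): step: R->5, L=1; B->plug->B->R->G->L->C->refl->H->L'->E->R'->C->plug->C
Char 7 ('A'): step: R->6, L=1; A->plug->A->R->F->L->D->refl->F->L'->A->R'->H->plug->H

Answer: BCBCFCH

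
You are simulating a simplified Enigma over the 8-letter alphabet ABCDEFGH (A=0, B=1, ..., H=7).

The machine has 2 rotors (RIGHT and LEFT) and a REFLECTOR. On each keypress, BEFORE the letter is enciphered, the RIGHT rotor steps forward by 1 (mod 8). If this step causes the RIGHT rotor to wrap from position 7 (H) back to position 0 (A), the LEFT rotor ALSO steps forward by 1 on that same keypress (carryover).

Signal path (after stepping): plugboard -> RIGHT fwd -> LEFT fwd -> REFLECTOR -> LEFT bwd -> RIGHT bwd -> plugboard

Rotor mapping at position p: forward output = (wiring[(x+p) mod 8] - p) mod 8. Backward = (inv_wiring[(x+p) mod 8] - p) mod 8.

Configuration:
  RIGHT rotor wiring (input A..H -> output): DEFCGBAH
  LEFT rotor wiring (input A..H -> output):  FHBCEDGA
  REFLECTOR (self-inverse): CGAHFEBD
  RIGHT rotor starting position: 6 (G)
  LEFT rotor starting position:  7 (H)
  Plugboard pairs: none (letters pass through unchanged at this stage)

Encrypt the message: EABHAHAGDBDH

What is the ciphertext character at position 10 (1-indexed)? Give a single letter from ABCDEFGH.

Char 1 ('E'): step: R->7, L=7; E->plug->E->R->D->L->C->refl->A->L'->C->R'->G->plug->G
Char 2 ('A'): step: R->0, L->0 (L advanced); A->plug->A->R->D->L->C->refl->A->L'->H->R'->H->plug->H
Char 3 ('B'): step: R->1, L=0; B->plug->B->R->E->L->E->refl->F->L'->A->R'->E->plug->E
Char 4 ('H'): step: R->2, L=0; H->plug->H->R->C->L->B->refl->G->L'->G->R'->E->plug->E
Char 5 ('A'): step: R->3, L=0; A->plug->A->R->H->L->A->refl->C->L'->D->R'->B->plug->B
Char 6 ('H'): step: R->4, L=0; H->plug->H->R->G->L->G->refl->B->L'->C->R'->A->plug->A
Char 7 ('A'): step: R->5, L=0; A->plug->A->R->E->L->E->refl->F->L'->A->R'->F->plug->F
Char 8 ('G'): step: R->6, L=0; G->plug->G->R->A->L->F->refl->E->L'->E->R'->F->plug->F
Char 9 ('D'): step: R->7, L=0; D->plug->D->R->G->L->G->refl->B->L'->C->R'->G->plug->G
Char 10 ('B'): step: R->0, L->1 (L advanced); B->plug->B->R->E->L->C->refl->A->L'->B->R'->F->plug->F

F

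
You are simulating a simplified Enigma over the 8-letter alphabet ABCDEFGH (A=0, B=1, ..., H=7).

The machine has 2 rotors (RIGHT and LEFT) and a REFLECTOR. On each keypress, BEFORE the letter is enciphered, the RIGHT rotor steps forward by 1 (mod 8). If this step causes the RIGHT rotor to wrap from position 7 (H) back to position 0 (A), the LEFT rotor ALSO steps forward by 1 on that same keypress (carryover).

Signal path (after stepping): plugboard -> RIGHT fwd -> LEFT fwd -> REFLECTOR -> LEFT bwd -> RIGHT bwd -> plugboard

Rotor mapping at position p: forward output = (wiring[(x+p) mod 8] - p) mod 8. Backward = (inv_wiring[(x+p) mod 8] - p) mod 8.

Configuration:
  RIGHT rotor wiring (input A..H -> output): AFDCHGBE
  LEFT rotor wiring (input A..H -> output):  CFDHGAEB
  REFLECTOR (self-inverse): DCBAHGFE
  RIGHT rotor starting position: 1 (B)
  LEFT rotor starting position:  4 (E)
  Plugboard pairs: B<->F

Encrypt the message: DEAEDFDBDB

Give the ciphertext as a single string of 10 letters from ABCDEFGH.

Answer: HDEGCCGAFC

Derivation:
Char 1 ('D'): step: R->2, L=4; D->plug->D->R->E->L->G->refl->F->L'->D->R'->H->plug->H
Char 2 ('E'): step: R->3, L=4; E->plug->E->R->B->L->E->refl->H->L'->G->R'->D->plug->D
Char 3 ('A'): step: R->4, L=4; A->plug->A->R->D->L->F->refl->G->L'->E->R'->E->plug->E
Char 4 ('E'): step: R->5, L=4; E->plug->E->R->A->L->C->refl->B->L'->F->R'->G->plug->G
Char 5 ('D'): step: R->6, L=4; D->plug->D->R->H->L->D->refl->A->L'->C->R'->C->plug->C
Char 6 ('F'): step: R->7, L=4; F->plug->B->R->B->L->E->refl->H->L'->G->R'->C->plug->C
Char 7 ('D'): step: R->0, L->5 (L advanced); D->plug->D->R->C->L->E->refl->H->L'->B->R'->G->plug->G
Char 8 ('B'): step: R->1, L=5; B->plug->F->R->A->L->D->refl->A->L'->E->R'->A->plug->A
Char 9 ('D'): step: R->2, L=5; D->plug->D->R->E->L->A->refl->D->L'->A->R'->B->plug->F
Char 10 ('B'): step: R->3, L=5; B->plug->F->R->F->L->G->refl->F->L'->D->R'->C->plug->C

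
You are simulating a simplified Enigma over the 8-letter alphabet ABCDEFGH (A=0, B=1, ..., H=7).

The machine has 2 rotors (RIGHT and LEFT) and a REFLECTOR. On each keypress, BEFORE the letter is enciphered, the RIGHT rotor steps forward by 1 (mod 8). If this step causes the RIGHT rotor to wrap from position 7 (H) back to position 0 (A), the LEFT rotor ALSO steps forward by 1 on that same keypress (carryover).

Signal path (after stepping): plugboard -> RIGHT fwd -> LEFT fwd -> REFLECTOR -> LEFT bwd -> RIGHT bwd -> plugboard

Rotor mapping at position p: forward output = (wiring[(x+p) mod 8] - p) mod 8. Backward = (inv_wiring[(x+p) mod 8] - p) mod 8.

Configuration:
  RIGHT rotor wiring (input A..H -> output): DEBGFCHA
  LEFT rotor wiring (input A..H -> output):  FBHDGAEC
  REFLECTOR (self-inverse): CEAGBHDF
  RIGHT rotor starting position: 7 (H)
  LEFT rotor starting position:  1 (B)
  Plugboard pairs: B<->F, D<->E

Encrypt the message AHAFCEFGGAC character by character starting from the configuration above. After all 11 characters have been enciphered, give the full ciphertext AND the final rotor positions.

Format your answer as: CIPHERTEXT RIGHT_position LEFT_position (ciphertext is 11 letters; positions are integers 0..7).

Char 1 ('A'): step: R->0, L->2 (L advanced); A->plug->A->R->D->L->G->refl->D->L'->G->R'->D->plug->E
Char 2 ('H'): step: R->1, L=2; H->plug->H->R->C->L->E->refl->B->L'->B->R'->E->plug->D
Char 3 ('A'): step: R->2, L=2; A->plug->A->R->H->L->H->refl->F->L'->A->R'->D->plug->E
Char 4 ('F'): step: R->3, L=2; F->plug->B->R->C->L->E->refl->B->L'->B->R'->G->plug->G
Char 5 ('C'): step: R->4, L=2; C->plug->C->R->D->L->G->refl->D->L'->G->R'->B->plug->F
Char 6 ('E'): step: R->5, L=2; E->plug->D->R->G->L->D->refl->G->L'->D->R'->C->plug->C
Char 7 ('F'): step: R->6, L=2; F->plug->B->R->C->L->E->refl->B->L'->B->R'->A->plug->A
Char 8 ('G'): step: R->7, L=2; G->plug->G->R->D->L->G->refl->D->L'->G->R'->F->plug->B
Char 9 ('G'): step: R->0, L->3 (L advanced); G->plug->G->R->H->L->E->refl->B->L'->D->R'->A->plug->A
Char 10 ('A'): step: R->1, L=3; A->plug->A->R->D->L->B->refl->E->L'->H->R'->G->plug->G
Char 11 ('C'): step: R->2, L=3; C->plug->C->R->D->L->B->refl->E->L'->H->R'->A->plug->A
Final: ciphertext=EDEGFCABAGA, RIGHT=2, LEFT=3

Answer: EDEGFCABAGA 2 3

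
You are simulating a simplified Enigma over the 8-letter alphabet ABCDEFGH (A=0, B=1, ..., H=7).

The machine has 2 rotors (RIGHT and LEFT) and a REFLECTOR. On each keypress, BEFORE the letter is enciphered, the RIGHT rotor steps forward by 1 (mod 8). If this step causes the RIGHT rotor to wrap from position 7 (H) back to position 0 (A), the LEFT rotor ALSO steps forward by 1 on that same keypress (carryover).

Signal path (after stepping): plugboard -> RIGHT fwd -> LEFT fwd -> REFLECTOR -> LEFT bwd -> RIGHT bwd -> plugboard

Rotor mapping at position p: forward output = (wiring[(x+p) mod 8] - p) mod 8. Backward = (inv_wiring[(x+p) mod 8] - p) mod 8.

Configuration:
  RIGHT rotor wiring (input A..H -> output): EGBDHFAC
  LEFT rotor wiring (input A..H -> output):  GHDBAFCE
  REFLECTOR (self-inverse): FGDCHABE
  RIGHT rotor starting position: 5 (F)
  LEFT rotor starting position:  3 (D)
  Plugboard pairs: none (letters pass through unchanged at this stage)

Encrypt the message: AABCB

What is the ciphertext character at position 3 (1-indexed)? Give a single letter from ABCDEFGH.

Char 1 ('A'): step: R->6, L=3; A->plug->A->R->C->L->C->refl->D->L'->F->R'->F->plug->F
Char 2 ('A'): step: R->7, L=3; A->plug->A->R->D->L->H->refl->E->L'->G->R'->G->plug->G
Char 3 ('B'): step: R->0, L->4 (L advanced); B->plug->B->R->G->L->H->refl->E->L'->A->R'->G->plug->G

G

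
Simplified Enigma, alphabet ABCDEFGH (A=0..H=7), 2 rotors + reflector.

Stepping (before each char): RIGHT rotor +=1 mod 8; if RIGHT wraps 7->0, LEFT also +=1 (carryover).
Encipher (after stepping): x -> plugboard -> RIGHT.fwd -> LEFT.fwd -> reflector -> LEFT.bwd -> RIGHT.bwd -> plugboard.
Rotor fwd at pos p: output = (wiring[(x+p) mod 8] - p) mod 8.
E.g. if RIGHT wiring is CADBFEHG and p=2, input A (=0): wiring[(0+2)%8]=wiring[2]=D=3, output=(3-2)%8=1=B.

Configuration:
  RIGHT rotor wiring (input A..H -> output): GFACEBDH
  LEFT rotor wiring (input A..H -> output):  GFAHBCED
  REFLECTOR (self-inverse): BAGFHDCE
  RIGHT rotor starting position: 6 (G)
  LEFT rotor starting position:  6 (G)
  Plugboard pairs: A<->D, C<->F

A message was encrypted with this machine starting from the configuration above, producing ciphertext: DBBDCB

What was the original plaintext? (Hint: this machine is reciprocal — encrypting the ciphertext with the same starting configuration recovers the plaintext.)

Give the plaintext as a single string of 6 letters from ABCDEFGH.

Char 1 ('D'): step: R->7, L=6; D->plug->A->R->A->L->G->refl->C->L'->E->R'->H->plug->H
Char 2 ('B'): step: R->0, L->7 (L advanced); B->plug->B->R->F->L->C->refl->G->L'->C->R'->D->plug->A
Char 3 ('B'): step: R->1, L=7; B->plug->B->R->H->L->F->refl->D->L'->G->R'->G->plug->G
Char 4 ('D'): step: R->2, L=7; D->plug->A->R->G->L->D->refl->F->L'->H->R'->D->plug->A
Char 5 ('C'): step: R->3, L=7; C->plug->F->R->D->L->B->refl->A->L'->E->R'->E->plug->E
Char 6 ('B'): step: R->4, L=7; B->plug->B->R->F->L->C->refl->G->L'->C->R'->E->plug->E

Answer: HAGAEE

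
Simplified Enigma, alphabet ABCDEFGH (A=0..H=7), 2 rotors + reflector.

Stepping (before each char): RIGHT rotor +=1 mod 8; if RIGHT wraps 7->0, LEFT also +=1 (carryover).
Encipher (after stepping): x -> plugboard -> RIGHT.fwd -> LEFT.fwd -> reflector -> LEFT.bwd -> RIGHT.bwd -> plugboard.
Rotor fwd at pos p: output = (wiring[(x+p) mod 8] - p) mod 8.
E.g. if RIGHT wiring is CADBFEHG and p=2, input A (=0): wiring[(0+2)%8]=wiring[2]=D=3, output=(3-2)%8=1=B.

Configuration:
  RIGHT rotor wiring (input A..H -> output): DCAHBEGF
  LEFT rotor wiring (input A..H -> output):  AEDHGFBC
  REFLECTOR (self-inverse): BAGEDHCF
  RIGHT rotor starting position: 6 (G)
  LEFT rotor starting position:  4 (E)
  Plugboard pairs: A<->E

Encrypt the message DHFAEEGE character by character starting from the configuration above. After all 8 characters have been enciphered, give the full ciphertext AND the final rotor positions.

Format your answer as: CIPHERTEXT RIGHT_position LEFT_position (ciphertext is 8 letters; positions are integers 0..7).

Answer: GGCDAFHB 6 5

Derivation:
Char 1 ('D'): step: R->7, L=4; D->plug->D->R->B->L->B->refl->A->L'->F->R'->G->plug->G
Char 2 ('H'): step: R->0, L->5 (L advanced); H->plug->H->R->F->L->G->refl->C->L'->G->R'->G->plug->G
Char 3 ('F'): step: R->1, L=5; F->plug->F->R->F->L->G->refl->C->L'->G->R'->C->plug->C
Char 4 ('A'): step: R->2, L=5; A->plug->E->R->E->L->H->refl->F->L'->C->R'->D->plug->D
Char 5 ('E'): step: R->3, L=5; E->plug->A->R->E->L->H->refl->F->L'->C->R'->E->plug->A
Char 6 ('E'): step: R->4, L=5; E->plug->A->R->F->L->G->refl->C->L'->G->R'->F->plug->F
Char 7 ('G'): step: R->5, L=5; G->plug->G->R->C->L->F->refl->H->L'->E->R'->H->plug->H
Char 8 ('E'): step: R->6, L=5; E->plug->A->R->A->L->A->refl->B->L'->H->R'->B->plug->B
Final: ciphertext=GGCDAFHB, RIGHT=6, LEFT=5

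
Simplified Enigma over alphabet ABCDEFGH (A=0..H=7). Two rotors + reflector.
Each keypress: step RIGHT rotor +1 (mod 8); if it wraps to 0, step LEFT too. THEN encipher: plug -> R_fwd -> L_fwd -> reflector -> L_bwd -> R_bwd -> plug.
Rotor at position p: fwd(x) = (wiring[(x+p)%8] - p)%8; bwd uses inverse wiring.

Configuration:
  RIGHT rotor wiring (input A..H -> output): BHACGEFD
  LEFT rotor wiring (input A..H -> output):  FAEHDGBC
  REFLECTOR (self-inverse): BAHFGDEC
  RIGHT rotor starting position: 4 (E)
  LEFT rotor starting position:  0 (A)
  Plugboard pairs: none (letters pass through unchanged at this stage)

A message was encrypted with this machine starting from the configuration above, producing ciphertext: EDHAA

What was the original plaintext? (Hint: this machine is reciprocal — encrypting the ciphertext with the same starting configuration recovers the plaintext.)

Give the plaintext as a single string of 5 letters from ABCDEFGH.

Char 1 ('E'): step: R->5, L=0; E->plug->E->R->C->L->E->refl->G->L'->F->R'->G->plug->G
Char 2 ('D'): step: R->6, L=0; D->plug->D->R->B->L->A->refl->B->L'->G->R'->H->plug->H
Char 3 ('H'): step: R->7, L=0; H->plug->H->R->G->L->B->refl->A->L'->B->R'->D->plug->D
Char 4 ('A'): step: R->0, L->1 (L advanced); A->plug->A->R->B->L->D->refl->F->L'->E->R'->F->plug->F
Char 5 ('A'): step: R->1, L=1; A->plug->A->R->G->L->B->refl->A->L'->F->R'->D->plug->D

Answer: GHDFD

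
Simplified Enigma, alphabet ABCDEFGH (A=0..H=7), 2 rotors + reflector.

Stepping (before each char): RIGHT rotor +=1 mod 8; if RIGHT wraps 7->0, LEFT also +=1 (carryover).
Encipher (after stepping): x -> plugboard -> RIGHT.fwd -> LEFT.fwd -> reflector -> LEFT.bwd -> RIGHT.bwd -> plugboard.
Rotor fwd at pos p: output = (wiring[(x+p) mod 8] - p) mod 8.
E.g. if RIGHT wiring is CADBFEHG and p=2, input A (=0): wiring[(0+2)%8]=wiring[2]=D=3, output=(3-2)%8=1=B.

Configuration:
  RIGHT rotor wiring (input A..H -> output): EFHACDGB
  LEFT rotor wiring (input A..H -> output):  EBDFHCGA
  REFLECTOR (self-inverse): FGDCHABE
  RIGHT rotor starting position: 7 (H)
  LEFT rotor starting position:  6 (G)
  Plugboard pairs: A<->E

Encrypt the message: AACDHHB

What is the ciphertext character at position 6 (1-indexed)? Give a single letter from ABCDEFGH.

Char 1 ('A'): step: R->0, L->7 (L advanced); A->plug->E->R->C->L->C->refl->D->L'->G->R'->G->plug->G
Char 2 ('A'): step: R->1, L=7; A->plug->E->R->C->L->C->refl->D->L'->G->R'->B->plug->B
Char 3 ('C'): step: R->2, L=7; C->plug->C->R->A->L->B->refl->G->L'->E->R'->E->plug->A
Char 4 ('D'): step: R->3, L=7; D->plug->D->R->D->L->E->refl->H->L'->H->R'->B->plug->B
Char 5 ('H'): step: R->4, L=7; H->plug->H->R->E->L->G->refl->B->L'->A->R'->E->plug->A
Char 6 ('H'): step: R->5, L=7; H->plug->H->R->F->L->A->refl->F->L'->B->R'->B->plug->B

B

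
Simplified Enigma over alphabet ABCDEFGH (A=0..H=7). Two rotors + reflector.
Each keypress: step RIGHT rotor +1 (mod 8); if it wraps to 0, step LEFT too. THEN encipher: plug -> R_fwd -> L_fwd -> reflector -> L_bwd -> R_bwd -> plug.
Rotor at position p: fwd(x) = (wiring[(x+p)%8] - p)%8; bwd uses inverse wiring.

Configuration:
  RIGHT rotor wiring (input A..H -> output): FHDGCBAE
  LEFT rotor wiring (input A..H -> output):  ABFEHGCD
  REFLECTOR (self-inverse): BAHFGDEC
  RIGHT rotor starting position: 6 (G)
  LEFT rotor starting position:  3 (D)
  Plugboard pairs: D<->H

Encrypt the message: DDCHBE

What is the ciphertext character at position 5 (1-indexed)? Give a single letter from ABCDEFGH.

Char 1 ('D'): step: R->7, L=3; D->plug->H->R->B->L->E->refl->G->L'->G->R'->B->plug->B
Char 2 ('D'): step: R->0, L->4 (L advanced); D->plug->H->R->E->L->E->refl->G->L'->C->R'->E->plug->E
Char 3 ('C'): step: R->1, L=4; C->plug->C->R->F->L->F->refl->D->L'->A->R'->E->plug->E
Char 4 ('H'): step: R->2, L=4; H->plug->D->R->H->L->A->refl->B->L'->G->R'->E->plug->E
Char 5 ('B'): step: R->3, L=4; B->plug->B->R->H->L->A->refl->B->L'->G->R'->C->plug->C

C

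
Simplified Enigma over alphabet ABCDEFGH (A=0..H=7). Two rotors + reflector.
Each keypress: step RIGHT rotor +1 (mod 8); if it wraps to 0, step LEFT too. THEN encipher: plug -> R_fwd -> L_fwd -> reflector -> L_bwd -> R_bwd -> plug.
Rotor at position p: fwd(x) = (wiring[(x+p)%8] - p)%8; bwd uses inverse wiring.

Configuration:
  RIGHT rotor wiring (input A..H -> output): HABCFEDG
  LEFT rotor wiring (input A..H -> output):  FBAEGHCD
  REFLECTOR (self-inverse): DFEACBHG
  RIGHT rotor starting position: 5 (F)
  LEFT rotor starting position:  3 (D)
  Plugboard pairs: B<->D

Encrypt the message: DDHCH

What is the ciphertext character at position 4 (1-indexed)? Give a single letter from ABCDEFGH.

Char 1 ('D'): step: R->6, L=3; D->plug->B->R->A->L->B->refl->F->L'->H->R'->G->plug->G
Char 2 ('D'): step: R->7, L=3; D->plug->B->R->A->L->B->refl->F->L'->H->R'->A->plug->A
Char 3 ('H'): step: R->0, L->4 (L advanced); H->plug->H->R->G->L->E->refl->C->L'->A->R'->B->plug->D
Char 4 ('C'): step: R->1, L=4; C->plug->C->R->B->L->D->refl->A->L'->H->R'->A->plug->A

A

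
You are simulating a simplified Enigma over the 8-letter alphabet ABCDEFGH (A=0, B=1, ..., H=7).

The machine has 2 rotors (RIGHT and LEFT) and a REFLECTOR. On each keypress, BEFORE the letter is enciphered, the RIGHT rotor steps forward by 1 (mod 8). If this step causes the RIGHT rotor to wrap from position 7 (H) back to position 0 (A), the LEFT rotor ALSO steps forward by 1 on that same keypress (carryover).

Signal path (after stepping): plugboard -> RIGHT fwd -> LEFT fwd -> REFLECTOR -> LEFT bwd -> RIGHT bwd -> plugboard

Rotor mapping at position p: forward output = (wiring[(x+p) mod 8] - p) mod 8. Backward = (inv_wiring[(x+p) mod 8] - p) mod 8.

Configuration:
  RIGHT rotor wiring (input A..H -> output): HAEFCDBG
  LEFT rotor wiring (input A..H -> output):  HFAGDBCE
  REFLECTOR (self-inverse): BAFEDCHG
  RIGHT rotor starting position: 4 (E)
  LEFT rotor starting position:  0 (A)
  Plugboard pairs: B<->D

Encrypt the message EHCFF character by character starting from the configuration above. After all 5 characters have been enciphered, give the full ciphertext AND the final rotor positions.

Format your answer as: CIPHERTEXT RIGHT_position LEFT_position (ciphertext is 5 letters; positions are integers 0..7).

Answer: GBEEH 1 1

Derivation:
Char 1 ('E'): step: R->5, L=0; E->plug->E->R->D->L->G->refl->H->L'->A->R'->G->plug->G
Char 2 ('H'): step: R->6, L=0; H->plug->H->R->F->L->B->refl->A->L'->C->R'->D->plug->B
Char 3 ('C'): step: R->7, L=0; C->plug->C->R->B->L->F->refl->C->L'->G->R'->E->plug->E
Char 4 ('F'): step: R->0, L->1 (L advanced); F->plug->F->R->D->L->C->refl->F->L'->C->R'->E->plug->E
Char 5 ('F'): step: R->1, L=1; F->plug->F->R->A->L->E->refl->D->L'->G->R'->H->plug->H
Final: ciphertext=GBEEH, RIGHT=1, LEFT=1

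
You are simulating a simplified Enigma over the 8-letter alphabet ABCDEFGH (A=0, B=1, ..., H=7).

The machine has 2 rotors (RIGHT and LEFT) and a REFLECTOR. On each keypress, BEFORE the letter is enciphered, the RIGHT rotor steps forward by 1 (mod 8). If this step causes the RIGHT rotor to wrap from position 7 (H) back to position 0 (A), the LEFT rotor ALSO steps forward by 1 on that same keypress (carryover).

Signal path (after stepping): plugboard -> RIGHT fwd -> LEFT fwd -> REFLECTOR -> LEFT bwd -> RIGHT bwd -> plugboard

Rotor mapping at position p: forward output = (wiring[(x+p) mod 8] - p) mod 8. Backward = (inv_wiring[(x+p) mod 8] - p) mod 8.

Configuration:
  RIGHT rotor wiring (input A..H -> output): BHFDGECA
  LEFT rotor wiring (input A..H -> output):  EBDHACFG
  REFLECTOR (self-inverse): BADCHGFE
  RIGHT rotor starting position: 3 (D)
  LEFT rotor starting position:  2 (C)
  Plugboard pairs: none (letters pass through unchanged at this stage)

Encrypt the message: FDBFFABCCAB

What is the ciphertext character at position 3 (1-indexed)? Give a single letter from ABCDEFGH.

Char 1 ('F'): step: R->4, L=2; F->plug->F->R->D->L->A->refl->B->L'->A->R'->B->plug->B
Char 2 ('D'): step: R->5, L=2; D->plug->D->R->E->L->D->refl->C->L'->G->R'->G->plug->G
Char 3 ('B'): step: R->6, L=2; B->plug->B->R->C->L->G->refl->F->L'->B->R'->D->plug->D

D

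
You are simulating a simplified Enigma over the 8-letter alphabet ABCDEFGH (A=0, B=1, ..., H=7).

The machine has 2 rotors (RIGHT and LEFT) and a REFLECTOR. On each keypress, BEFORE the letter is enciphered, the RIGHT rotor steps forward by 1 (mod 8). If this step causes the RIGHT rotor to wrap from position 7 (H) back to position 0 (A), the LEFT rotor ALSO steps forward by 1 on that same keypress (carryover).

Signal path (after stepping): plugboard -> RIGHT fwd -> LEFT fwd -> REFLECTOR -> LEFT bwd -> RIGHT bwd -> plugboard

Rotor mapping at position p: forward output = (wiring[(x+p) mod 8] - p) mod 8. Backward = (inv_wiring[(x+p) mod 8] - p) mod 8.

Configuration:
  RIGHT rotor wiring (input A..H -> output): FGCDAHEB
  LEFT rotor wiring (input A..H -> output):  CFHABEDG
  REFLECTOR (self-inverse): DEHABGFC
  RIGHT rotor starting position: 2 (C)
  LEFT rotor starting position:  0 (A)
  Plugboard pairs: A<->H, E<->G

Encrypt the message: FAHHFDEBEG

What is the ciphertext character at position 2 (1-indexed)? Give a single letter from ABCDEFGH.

Char 1 ('F'): step: R->3, L=0; F->plug->F->R->C->L->H->refl->C->L'->A->R'->A->plug->H
Char 2 ('A'): step: R->4, L=0; A->plug->H->R->H->L->G->refl->F->L'->B->R'->E->plug->G

G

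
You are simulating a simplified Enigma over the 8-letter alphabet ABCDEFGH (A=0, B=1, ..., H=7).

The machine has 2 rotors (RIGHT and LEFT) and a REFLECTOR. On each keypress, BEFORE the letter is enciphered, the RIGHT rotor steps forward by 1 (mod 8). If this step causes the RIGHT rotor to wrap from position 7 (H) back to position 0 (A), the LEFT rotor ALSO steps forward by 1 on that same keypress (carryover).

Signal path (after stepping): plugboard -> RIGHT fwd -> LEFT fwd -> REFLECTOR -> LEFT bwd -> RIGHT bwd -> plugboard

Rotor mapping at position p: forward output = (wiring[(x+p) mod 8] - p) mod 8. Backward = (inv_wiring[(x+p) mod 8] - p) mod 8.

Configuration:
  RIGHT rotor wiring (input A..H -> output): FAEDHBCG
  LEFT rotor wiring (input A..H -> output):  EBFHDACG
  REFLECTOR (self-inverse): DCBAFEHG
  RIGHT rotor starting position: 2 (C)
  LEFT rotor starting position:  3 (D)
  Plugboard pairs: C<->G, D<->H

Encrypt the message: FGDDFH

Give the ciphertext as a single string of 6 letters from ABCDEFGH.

Char 1 ('F'): step: R->3, L=3; F->plug->F->R->C->L->F->refl->E->L'->A->R'->A->plug->A
Char 2 ('G'): step: R->4, L=3; G->plug->C->R->G->L->G->refl->H->L'->D->R'->A->plug->A
Char 3 ('D'): step: R->5, L=3; D->plug->H->R->C->L->F->refl->E->L'->A->R'->D->plug->H
Char 4 ('D'): step: R->6, L=3; D->plug->H->R->D->L->H->refl->G->L'->G->R'->E->plug->E
Char 5 ('F'): step: R->7, L=3; F->plug->F->R->A->L->E->refl->F->L'->C->R'->G->plug->C
Char 6 ('H'): step: R->0, L->4 (L advanced); H->plug->D->R->D->L->C->refl->B->L'->G->R'->H->plug->D

Answer: AAHECD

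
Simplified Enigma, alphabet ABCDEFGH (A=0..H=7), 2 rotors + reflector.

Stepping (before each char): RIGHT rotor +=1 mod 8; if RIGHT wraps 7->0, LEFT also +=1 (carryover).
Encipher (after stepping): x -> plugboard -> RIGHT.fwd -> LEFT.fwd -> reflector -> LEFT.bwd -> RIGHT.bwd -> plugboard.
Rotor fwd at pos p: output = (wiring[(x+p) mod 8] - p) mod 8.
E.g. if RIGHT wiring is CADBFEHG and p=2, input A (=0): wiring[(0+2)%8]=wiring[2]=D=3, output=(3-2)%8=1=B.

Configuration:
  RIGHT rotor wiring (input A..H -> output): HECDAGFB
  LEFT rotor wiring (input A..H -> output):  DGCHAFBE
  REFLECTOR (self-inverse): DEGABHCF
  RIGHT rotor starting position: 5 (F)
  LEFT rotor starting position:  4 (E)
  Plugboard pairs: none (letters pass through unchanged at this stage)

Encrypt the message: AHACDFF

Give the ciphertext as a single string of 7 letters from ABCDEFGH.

Answer: BCEEBGH

Derivation:
Char 1 ('A'): step: R->6, L=4; A->plug->A->R->H->L->D->refl->A->L'->D->R'->B->plug->B
Char 2 ('H'): step: R->7, L=4; H->plug->H->R->G->L->G->refl->C->L'->F->R'->C->plug->C
Char 3 ('A'): step: R->0, L->5 (L advanced); A->plug->A->R->H->L->D->refl->A->L'->A->R'->E->plug->E
Char 4 ('C'): step: R->1, L=5; C->plug->C->R->C->L->H->refl->F->L'->F->R'->E->plug->E
Char 5 ('D'): step: R->2, L=5; D->plug->D->R->E->L->B->refl->E->L'->B->R'->B->plug->B
Char 6 ('F'): step: R->3, L=5; F->plug->F->R->E->L->B->refl->E->L'->B->R'->G->plug->G
Char 7 ('F'): step: R->4, L=5; F->plug->F->R->A->L->A->refl->D->L'->H->R'->H->plug->H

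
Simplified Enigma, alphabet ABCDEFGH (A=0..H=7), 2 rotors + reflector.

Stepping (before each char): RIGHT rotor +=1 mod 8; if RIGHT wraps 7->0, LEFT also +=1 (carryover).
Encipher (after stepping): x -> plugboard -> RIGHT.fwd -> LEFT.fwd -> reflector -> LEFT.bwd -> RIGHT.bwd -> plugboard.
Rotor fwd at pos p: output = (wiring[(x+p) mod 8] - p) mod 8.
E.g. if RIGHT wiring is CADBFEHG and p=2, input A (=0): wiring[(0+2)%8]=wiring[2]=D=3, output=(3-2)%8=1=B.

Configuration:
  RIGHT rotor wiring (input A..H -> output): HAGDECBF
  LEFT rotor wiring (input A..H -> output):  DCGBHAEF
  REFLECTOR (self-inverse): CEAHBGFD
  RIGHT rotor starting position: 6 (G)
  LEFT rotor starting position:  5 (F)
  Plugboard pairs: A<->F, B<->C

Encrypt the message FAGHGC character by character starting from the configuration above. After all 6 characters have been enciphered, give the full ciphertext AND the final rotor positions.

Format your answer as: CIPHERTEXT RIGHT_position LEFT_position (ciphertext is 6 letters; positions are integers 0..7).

Char 1 ('F'): step: R->7, L=5; F->plug->A->R->G->L->E->refl->B->L'->F->R'->F->plug->A
Char 2 ('A'): step: R->0, L->6 (L advanced); A->plug->F->R->C->L->F->refl->G->L'->A->R'->B->plug->C
Char 3 ('G'): step: R->1, L=6; G->plug->G->R->E->L->A->refl->C->L'->H->R'->A->plug->F
Char 4 ('H'): step: R->2, L=6; H->plug->H->R->G->L->B->refl->E->L'->D->R'->F->plug->A
Char 5 ('G'): step: R->3, L=6; G->plug->G->R->F->L->D->refl->H->L'->B->R'->B->plug->C
Char 6 ('C'): step: R->4, L=6; C->plug->B->R->G->L->B->refl->E->L'->D->R'->E->plug->E
Final: ciphertext=ACFACE, RIGHT=4, LEFT=6

Answer: ACFACE 4 6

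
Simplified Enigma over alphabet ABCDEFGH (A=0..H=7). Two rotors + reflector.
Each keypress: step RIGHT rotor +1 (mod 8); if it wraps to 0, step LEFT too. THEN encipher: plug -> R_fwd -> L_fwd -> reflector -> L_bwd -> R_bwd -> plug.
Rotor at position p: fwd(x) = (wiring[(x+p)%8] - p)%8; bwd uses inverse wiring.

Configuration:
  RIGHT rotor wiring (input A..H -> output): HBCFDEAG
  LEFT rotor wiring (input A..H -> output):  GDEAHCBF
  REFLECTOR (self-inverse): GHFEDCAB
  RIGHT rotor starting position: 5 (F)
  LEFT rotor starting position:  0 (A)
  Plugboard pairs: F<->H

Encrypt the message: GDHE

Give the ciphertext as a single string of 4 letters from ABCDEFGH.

Answer: HBCG

Derivation:
Char 1 ('G'): step: R->6, L=0; G->plug->G->R->F->L->C->refl->F->L'->H->R'->F->plug->H
Char 2 ('D'): step: R->7, L=0; D->plug->D->R->D->L->A->refl->G->L'->A->R'->B->plug->B
Char 3 ('H'): step: R->0, L->1 (L advanced); H->plug->F->R->E->L->B->refl->H->L'->C->R'->C->plug->C
Char 4 ('E'): step: R->1, L=1; E->plug->E->R->D->L->G->refl->A->L'->F->R'->G->plug->G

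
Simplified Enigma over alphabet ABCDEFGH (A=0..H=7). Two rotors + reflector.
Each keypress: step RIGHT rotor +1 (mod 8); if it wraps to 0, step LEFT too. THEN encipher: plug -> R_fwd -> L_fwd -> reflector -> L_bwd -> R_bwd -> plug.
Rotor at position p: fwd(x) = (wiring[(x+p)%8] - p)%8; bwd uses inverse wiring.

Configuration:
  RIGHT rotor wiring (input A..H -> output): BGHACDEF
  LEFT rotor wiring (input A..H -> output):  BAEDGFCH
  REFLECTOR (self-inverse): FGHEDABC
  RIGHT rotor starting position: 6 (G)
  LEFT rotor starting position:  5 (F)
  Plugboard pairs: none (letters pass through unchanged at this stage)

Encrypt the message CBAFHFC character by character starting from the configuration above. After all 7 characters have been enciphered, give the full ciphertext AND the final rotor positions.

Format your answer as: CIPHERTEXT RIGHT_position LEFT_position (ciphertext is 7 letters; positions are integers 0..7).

Answer: AHBGDCF 5 6

Derivation:
Char 1 ('C'): step: R->7, L=5; C->plug->C->R->H->L->B->refl->G->L'->G->R'->A->plug->A
Char 2 ('B'): step: R->0, L->6 (L advanced); B->plug->B->R->G->L->A->refl->F->L'->F->R'->H->plug->H
Char 3 ('A'): step: R->1, L=6; A->plug->A->R->F->L->F->refl->A->L'->G->R'->B->plug->B
Char 4 ('F'): step: R->2, L=6; F->plug->F->R->D->L->C->refl->H->L'->H->R'->G->plug->G
Char 5 ('H'): step: R->3, L=6; H->plug->H->R->E->L->G->refl->B->L'->B->R'->D->plug->D
Char 6 ('F'): step: R->4, L=6; F->plug->F->R->C->L->D->refl->E->L'->A->R'->C->plug->C
Char 7 ('C'): step: R->5, L=6; C->plug->C->R->A->L->E->refl->D->L'->C->R'->F->plug->F
Final: ciphertext=AHBGDCF, RIGHT=5, LEFT=6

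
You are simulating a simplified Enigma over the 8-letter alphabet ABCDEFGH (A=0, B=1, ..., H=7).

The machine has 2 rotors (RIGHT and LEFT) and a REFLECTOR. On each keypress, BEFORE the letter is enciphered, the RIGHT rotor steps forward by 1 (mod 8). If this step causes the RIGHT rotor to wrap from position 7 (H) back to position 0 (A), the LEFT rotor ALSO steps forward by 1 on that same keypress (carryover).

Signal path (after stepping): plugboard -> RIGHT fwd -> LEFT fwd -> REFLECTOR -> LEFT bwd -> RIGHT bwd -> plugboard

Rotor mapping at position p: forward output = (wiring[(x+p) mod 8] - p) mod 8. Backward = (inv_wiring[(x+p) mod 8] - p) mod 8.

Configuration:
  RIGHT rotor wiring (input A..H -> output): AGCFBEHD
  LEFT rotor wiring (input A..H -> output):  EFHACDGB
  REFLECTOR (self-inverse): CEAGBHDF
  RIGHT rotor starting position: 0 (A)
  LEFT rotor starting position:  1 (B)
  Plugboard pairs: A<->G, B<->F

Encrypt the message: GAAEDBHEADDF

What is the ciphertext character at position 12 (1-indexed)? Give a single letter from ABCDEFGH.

Char 1 ('G'): step: R->1, L=1; G->plug->A->R->F->L->F->refl->H->L'->C->R'->G->plug->A
Char 2 ('A'): step: R->2, L=1; A->plug->G->R->G->L->A->refl->C->L'->E->R'->H->plug->H
Char 3 ('A'): step: R->3, L=1; A->plug->G->R->D->L->B->refl->E->L'->A->R'->E->plug->E
Char 4 ('E'): step: R->4, L=1; E->plug->E->R->E->L->C->refl->A->L'->G->R'->G->plug->A
Char 5 ('D'): step: R->5, L=1; D->plug->D->R->D->L->B->refl->E->L'->A->R'->G->plug->A
Char 6 ('B'): step: R->6, L=1; B->plug->F->R->H->L->D->refl->G->L'->B->R'->A->plug->G
Char 7 ('H'): step: R->7, L=1; H->plug->H->R->A->L->E->refl->B->L'->D->R'->D->plug->D
Char 8 ('E'): step: R->0, L->2 (L advanced); E->plug->E->R->B->L->G->refl->D->L'->H->R'->G->plug->A
Char 9 ('A'): step: R->1, L=2; A->plug->G->R->C->L->A->refl->C->L'->G->R'->F->plug->B
Char 10 ('D'): step: R->2, L=2; D->plug->D->R->C->L->A->refl->C->L'->G->R'->G->plug->A
Char 11 ('D'): step: R->3, L=2; D->plug->D->R->E->L->E->refl->B->L'->D->R'->G->plug->A
Char 12 ('F'): step: R->4, L=2; F->plug->B->R->A->L->F->refl->H->L'->F->R'->A->plug->G

G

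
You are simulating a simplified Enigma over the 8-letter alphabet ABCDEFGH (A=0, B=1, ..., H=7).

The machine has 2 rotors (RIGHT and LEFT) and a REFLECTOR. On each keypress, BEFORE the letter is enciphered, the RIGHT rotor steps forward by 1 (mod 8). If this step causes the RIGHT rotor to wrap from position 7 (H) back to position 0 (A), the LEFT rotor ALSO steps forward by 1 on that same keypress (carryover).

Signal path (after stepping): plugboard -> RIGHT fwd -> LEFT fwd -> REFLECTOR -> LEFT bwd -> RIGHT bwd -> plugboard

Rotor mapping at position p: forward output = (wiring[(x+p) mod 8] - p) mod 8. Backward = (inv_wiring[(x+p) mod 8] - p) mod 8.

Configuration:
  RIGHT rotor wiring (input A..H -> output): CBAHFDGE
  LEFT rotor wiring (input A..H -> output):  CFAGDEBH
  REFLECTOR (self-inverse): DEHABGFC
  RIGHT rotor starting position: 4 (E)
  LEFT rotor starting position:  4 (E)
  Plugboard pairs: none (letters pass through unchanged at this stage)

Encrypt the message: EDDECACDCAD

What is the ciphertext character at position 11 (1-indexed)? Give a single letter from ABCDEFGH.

Char 1 ('E'): step: R->5, L=4; E->plug->E->R->E->L->G->refl->F->L'->C->R'->G->plug->G
Char 2 ('D'): step: R->6, L=4; D->plug->D->R->D->L->D->refl->A->L'->B->R'->F->plug->F
Char 3 ('D'): step: R->7, L=4; D->plug->D->R->B->L->A->refl->D->L'->D->R'->B->plug->B
Char 4 ('E'): step: R->0, L->5 (L advanced); E->plug->E->R->F->L->D->refl->A->L'->E->R'->H->plug->H
Char 5 ('C'): step: R->1, L=5; C->plug->C->R->G->L->B->refl->E->L'->B->R'->H->plug->H
Char 6 ('A'): step: R->2, L=5; A->plug->A->R->G->L->B->refl->E->L'->B->R'->D->plug->D
Char 7 ('C'): step: R->3, L=5; C->plug->C->R->A->L->H->refl->C->L'->C->R'->B->plug->B
Char 8 ('D'): step: R->4, L=5; D->plug->D->R->A->L->H->refl->C->L'->C->R'->C->plug->C
Char 9 ('C'): step: R->5, L=5; C->plug->C->R->H->L->G->refl->F->L'->D->R'->F->plug->F
Char 10 ('A'): step: R->6, L=5; A->plug->A->R->A->L->H->refl->C->L'->C->R'->E->plug->E
Char 11 ('D'): step: R->7, L=5; D->plug->D->R->B->L->E->refl->B->L'->G->R'->F->plug->F

F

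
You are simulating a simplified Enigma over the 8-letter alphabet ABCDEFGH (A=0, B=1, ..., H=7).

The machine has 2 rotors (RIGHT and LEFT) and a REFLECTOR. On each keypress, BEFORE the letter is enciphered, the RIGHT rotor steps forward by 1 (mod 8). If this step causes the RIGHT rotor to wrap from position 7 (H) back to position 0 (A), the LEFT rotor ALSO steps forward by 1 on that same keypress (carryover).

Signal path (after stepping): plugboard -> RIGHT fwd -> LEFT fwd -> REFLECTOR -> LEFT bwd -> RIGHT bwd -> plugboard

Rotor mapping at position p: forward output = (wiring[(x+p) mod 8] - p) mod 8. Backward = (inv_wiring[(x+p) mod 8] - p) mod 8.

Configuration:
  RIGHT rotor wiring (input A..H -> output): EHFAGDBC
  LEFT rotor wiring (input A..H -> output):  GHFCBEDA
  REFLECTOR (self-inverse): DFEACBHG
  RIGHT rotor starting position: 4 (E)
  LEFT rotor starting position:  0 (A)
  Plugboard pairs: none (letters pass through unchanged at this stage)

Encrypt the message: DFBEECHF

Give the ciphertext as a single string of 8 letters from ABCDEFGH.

Char 1 ('D'): step: R->5, L=0; D->plug->D->R->H->L->A->refl->D->L'->G->R'->A->plug->A
Char 2 ('F'): step: R->6, L=0; F->plug->F->R->C->L->F->refl->B->L'->E->R'->B->plug->B
Char 3 ('B'): step: R->7, L=0; B->plug->B->R->F->L->E->refl->C->L'->D->R'->A->plug->A
Char 4 ('E'): step: R->0, L->1 (L advanced); E->plug->E->R->G->L->H->refl->G->L'->A->R'->D->plug->D
Char 5 ('E'): step: R->1, L=1; E->plug->E->R->C->L->B->refl->F->L'->H->R'->C->plug->C
Char 6 ('C'): step: R->2, L=1; C->plug->C->R->E->L->D->refl->A->L'->D->R'->A->plug->A
Char 7 ('H'): step: R->3, L=1; H->plug->H->R->C->L->B->refl->F->L'->H->R'->E->plug->E
Char 8 ('F'): step: R->4, L=1; F->plug->F->R->D->L->A->refl->D->L'->E->R'->H->plug->H

Answer: ABADCAEH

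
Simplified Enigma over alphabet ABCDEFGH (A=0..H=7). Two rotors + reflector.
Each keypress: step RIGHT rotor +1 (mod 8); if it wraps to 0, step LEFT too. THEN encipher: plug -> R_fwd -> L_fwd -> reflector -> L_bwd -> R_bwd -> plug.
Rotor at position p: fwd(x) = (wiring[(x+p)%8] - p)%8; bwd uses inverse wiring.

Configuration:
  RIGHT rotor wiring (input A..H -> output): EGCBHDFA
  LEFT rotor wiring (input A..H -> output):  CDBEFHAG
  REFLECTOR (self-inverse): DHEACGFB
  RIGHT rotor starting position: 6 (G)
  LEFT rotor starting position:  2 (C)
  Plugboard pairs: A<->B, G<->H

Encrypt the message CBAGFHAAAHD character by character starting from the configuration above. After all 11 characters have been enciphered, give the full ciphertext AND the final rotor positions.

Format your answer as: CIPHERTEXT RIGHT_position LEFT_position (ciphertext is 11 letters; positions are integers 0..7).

Char 1 ('C'): step: R->7, L=2; C->plug->C->R->H->L->B->refl->H->L'->A->R'->F->plug->F
Char 2 ('B'): step: R->0, L->3 (L advanced); B->plug->A->R->E->L->D->refl->A->L'->G->R'->B->plug->A
Char 3 ('A'): step: R->1, L=3; A->plug->B->R->B->L->C->refl->E->L'->C->R'->E->plug->E
Char 4 ('G'): step: R->2, L=3; G->plug->H->R->E->L->D->refl->A->L'->G->R'->F->plug->F
Char 5 ('F'): step: R->3, L=3; F->plug->F->R->B->L->C->refl->E->L'->C->R'->D->plug->D
Char 6 ('H'): step: R->4, L=3; H->plug->G->R->G->L->A->refl->D->L'->E->R'->D->plug->D
Char 7 ('A'): step: R->5, L=3; A->plug->B->R->A->L->B->refl->H->L'->F->R'->F->plug->F
Char 8 ('A'): step: R->6, L=3; A->plug->B->R->C->L->E->refl->C->L'->B->R'->G->plug->H
Char 9 ('A'): step: R->7, L=3; A->plug->B->R->F->L->H->refl->B->L'->A->R'->F->plug->F
Char 10 ('H'): step: R->0, L->4 (L advanced); H->plug->G->R->F->L->H->refl->B->L'->A->R'->H->plug->G
Char 11 ('D'): step: R->1, L=4; D->plug->D->R->G->L->F->refl->G->L'->E->R'->F->plug->F
Final: ciphertext=FAEFDDFHFGF, RIGHT=1, LEFT=4

Answer: FAEFDDFHFGF 1 4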